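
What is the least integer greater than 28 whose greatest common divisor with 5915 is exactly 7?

42

5915 = 7·845. Any x with gcd(x, 5915) = 7 is a multiple of 7, say 7s, with s coprime to 845.
Need s > 28/7, so s ≥ 5. First s ≥ 5 with gcd(s, 845) = 1 is s = 6. Thus x = 7·6 = 42.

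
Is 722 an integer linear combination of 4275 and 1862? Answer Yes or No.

Yes

gcd(4275, 1862): 4275 = 2·1862 + 551; 1862 = 3·551 + 209; 551 = 2·209 + 133; 209 = 1·133 + 76; 133 = 1·76 + 57; 76 = 1·57 + 19; 57 = 3·19 + 0 → 19
19 divides 722, so a solution exists.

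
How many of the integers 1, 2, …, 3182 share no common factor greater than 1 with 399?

1723

Prime factors of 399: 3, 7, 19. Count integers ≤ 3182 divisible by none of them.
By inclusion–exclusion: 3182 − ⌊3182/3⌋ − ⌊3182/7⌋ − ⌊3182/19⌋ + ⌊3182/21⌋ + ⌊3182/57⌋ + ⌊3182/133⌋ − ⌊3182/399⌋ = 1723.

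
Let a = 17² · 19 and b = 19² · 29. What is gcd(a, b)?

min exponent per shared prime: 19 = 19

19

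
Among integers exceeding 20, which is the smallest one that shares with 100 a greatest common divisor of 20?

40

gcd(a, 100) = 20 forces 20 | a; write a = 20s. Then gcd(20s, 20·5) = 20·gcd(s, 5), so need gcd(s, 5) = 1.
20s > 20 gives s ≥ 2. The least s ≥ 2 coprime to 5 is 2, so a = 20·2 = 40.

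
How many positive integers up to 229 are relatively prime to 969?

969 = 3·17·19. Inclusion–exclusion on these primes:
229 − ⌊229/3⌋ − ⌊229/17⌋ − ⌊229/19⌋ + ⌊229/51⌋ + ⌊229/57⌋ + ⌊229/323⌋ − ⌊229/969⌋ = 136

136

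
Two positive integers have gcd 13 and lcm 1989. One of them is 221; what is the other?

u·v = gcd·lcm = 13·1989 = 25857, so v = 25857/221 = 117.

117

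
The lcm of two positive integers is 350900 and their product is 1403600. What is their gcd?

4

From gcd × lcm = ab: gcd = 1403600 / 350900 = 4.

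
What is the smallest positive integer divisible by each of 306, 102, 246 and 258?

lcm(306, 102) = 306·102/gcd = 31212/102 = 306
lcm(306, 246) = 306·246/gcd = 75276/6 = 12546
lcm(12546, 258) = 12546·258/gcd = 3236868/6 = 539478

539478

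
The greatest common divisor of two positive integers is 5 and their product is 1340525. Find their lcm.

268105

For any two positive integers, gcd × lcm equals their product. Hence lcm = 1340525 / 5 = 268105.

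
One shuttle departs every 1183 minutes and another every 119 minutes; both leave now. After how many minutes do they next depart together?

gcd first: 1183 = 9·119 + 112; 119 = 1·112 + 7; 112 = 16·7 + 0 → gcd = 7
lcm = 1183·119/gcd = 140777/7 = 20111

20111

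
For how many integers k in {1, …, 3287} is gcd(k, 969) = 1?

Prime factors of 969: 3, 17, 19. Count integers ≤ 3287 divisible by none of them.
By inclusion–exclusion: 3287 − ⌊3287/3⌋ − ⌊3287/17⌋ − ⌊3287/19⌋ + ⌊3287/51⌋ + ⌊3287/57⌋ + ⌊3287/323⌋ − ⌊3287/969⌋ = 1954.

1954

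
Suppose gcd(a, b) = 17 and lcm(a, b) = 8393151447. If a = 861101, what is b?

a·b = gcd·lcm = 17·8393151447 = 142683574599, so b = 142683574599/861101 = 165699.

165699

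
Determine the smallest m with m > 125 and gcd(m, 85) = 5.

gcd(m, 85) = 5 forces 5 | m; write m = 5s. Then gcd(5s, 5·17) = 5·gcd(s, 17), so need gcd(s, 17) = 1.
5s > 125 gives s ≥ 26. The least s ≥ 26 coprime to 17 is 26, so m = 5·26 = 130.

130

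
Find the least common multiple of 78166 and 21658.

49791742

78166 = 2 · 11² · 17 · 19; 21658 = 2 · 7² · 13 · 17
max exponents: 2 · 7² · 11² · 13 · 17 · 19 = 49791742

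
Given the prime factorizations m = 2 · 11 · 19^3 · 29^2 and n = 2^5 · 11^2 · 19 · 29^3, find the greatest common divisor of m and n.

min exponent per shared prime: 2 · 11 · 19 · 29^2 = 351538

351538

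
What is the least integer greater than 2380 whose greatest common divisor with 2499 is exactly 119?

Multiples of 119 above 2380: 119·21, 119·22, … . Need the cofactor coprime to 2499/119 = 21.
Checking s = 21, 22, … the first with gcd(s, 21) = 1 is s = 22, giving 2618.

2618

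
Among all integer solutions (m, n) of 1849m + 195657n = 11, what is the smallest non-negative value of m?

Reduce mod 195657: 1849m ≡ 11 (mod 195657). With g = gcd(1849, 195657) = 1 dividing 11, divide through: 1849m ≡ 11 (mod 195657).
Since gcd(1849, 195657) = 1, m ≡ 11·(1849)⁻¹ ≡ 175340 (mod 195657). Smallest non-negative: 175340.

175340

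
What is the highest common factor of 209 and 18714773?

11

Euclid: 18714773 = 89544·209 + 77; 209 = 2·77 + 55; 77 = 1·55 + 22; 55 = 2·22 + 11; 22 = 2·11 + 0. Last nonzero remainder: 11.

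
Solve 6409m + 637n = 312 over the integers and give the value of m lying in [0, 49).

Euclid: 6409 = 10·637 + 39; 637 = 16·39 + 13; 39 = 3·13 + 0 → gcd = 13; 312 = 13·24.
Back-substitution yields 6409·(-16) + 637·(161) = 13, so one solution is m = -16·24 = -384, n = 161·24 = 3864.
Solutions in m differ by 637/13 = 49; the one in [0, 49) is -384 mod 49 = 8.

8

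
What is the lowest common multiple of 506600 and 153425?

182882600

506600 = 2³ · 5² · 17 · 149; 153425 = 5² · 17 · 19²
max exponents: 2³ · 5² · 17 · 19² · 149 = 182882600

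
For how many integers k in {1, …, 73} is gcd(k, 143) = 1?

Prime factors of 143: 11, 13. Count integers ≤ 73 divisible by none of them.
By inclusion–exclusion: 73 − ⌊73/11⌋ − ⌊73/13⌋ + ⌊73/143⌋ = 62.

62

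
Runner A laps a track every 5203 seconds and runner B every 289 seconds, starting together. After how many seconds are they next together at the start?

5203 = 11² · 43; 289 = 17²
max exponents: 11² · 17² · 43 = 1503667

1503667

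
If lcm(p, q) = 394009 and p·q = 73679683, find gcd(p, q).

187

gcd·lcm = product, so gcd = 73679683/394009 = 187.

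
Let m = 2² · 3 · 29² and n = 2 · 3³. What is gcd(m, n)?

6

min exponent per shared prime: 2 · 3 = 6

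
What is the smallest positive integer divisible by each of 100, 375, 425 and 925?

100 = 2² · 5²; 375 = 3 · 5³; 425 = 5² · 17; 925 = 5² · 37
lcm takes max exponent of each prime: 2² · 3 · 5³ · 17 · 37 = 943500

943500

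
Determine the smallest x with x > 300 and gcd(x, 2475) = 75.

Multiples of 75 above 300: 75·5, 75·6, … . Need the cofactor coprime to 2475/75 = 33.
Checking s = 5, 6, … the first with gcd(s, 33) = 1 is s = 5, giving 375.

375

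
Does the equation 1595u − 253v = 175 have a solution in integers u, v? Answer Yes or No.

gcd(1595, 253): 1595 = 6·253 + 77; 253 = 3·77 + 22; 77 = 3·22 + 11; 22 = 2·11 + 0 → 11
11 does not divide 175, so a solution does not exist.

No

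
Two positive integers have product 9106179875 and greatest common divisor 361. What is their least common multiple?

Since gcd(u,v)·lcm(u,v) = uv, lcm = 9106179875/361 = 25224875.

25224875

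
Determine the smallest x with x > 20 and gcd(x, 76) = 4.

Multiples of 4 above 20: 4·6, 4·7, … . Need the cofactor coprime to 76/4 = 19.
Checking s = 6, 7, … the first with gcd(s, 19) = 1 is s = 6, giving 24.

24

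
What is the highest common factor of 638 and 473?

11

638 = 2 · 11 · 29
473 = 11 · 43
Common: 11 = 11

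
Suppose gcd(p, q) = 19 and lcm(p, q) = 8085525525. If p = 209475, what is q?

733381

Using pq = gcd(p,q)·lcm(p,q) = 19·8085525525 = 153624984975, we get q = 153624984975/209475 = 733381.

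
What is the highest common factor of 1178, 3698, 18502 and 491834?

gcd(1178, 3698): 3698 = 3·1178 + 164; 1178 = 7·164 + 30; 164 = 5·30 + 14; 30 = 2·14 + 2; 14 = 7·2 + 0 → 2
gcd(2, 18502): 18502 = 9251·2 + 0 → 2
gcd(2, 491834): 491834 = 245917·2 + 0 → 2

2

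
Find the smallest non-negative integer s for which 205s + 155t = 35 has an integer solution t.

10

Reduce mod 155: 205s ≡ 35 (mod 155). With g = gcd(205, 155) = 5 dividing 35, divide through: 41s ≡ 7 (mod 31).
Since gcd(41, 31) = 1, s ≡ 7·(41)⁻¹ ≡ 10 (mod 31). Smallest non-negative: 10.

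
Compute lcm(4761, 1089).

576081

4761 = 3² · 23²; 1089 = 3² · 11²
max exponents: 3² · 11² · 23² = 576081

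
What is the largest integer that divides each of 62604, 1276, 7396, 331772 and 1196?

4

gcd(62604, 1276): 62604 = 49·1276 + 80; 1276 = 15·80 + 76; 80 = 1·76 + 4; 76 = 19·4 + 0 → 4
gcd(4, 7396): 7396 = 1849·4 + 0 → 4
gcd(4, 331772): 331772 = 82943·4 + 0 → 4
gcd(4, 1196): 1196 = 299·4 + 0 → 4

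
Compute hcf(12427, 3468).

12427 = 17² · 43
3468 = 2² · 3 · 17²
Common: 17² = 289

289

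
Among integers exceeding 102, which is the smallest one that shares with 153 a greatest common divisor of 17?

119

gcd(k, 153) = 17 forces 17 | k; write k = 17s. Then gcd(17s, 17·9) = 17·gcd(s, 9), so need gcd(s, 9) = 1.
17s > 102 gives s ≥ 7. The least s ≥ 7 coprime to 9 is 7, so k = 17·7 = 119.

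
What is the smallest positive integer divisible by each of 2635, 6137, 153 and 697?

351005715

2635 = 5 · 17 · 31; 6137 = 17 · 19²; 153 = 3² · 17; 697 = 17 · 41
lcm takes max exponent of each prime: 3² · 5 · 17 · 19² · 31 · 41 = 351005715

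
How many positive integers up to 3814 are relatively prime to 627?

Prime factors of 627: 3, 11, 19. Count integers ≤ 3814 divisible by none of them.
By inclusion–exclusion: 3814 − ⌊3814/3⌋ − ⌊3814/11⌋ − ⌊3814/19⌋ + ⌊3814/33⌋ + ⌊3814/57⌋ + ⌊3814/209⌋ − ⌊3814/627⌋ = 2190.

2190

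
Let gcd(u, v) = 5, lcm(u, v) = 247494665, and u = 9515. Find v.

130055

u·v = gcd·lcm = 5·247494665 = 1237473325, so v = 1237473325/9515 = 130055.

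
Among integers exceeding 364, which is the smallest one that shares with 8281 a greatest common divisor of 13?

gcd(m, 8281) = 13 forces 13 | m; write m = 13s. Then gcd(13s, 13·637) = 13·gcd(s, 637), so need gcd(s, 637) = 1.
13s > 364 gives s ≥ 29. The least s ≥ 29 coprime to 637 is 29, so m = 13·29 = 377.

377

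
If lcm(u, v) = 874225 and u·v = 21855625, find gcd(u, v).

25

gcd·lcm = product, so gcd = 21855625/874225 = 25.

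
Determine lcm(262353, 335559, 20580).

4108295815260

262353 = 3 · 7 · 13 · 31²; 335559 = 3 · 7 · 19 · 29²; 20580 = 2² · 3 · 5 · 7³
lcm takes max exponent of each prime: 2² · 3 · 5 · 7³ · 13 · 19 · 29² · 31² = 4108295815260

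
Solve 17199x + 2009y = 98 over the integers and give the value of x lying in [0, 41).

9

gcd(17199, 2009) = 49 (Euclid: 17199 = 8·2009 + 1127; 2009 = 1·1127 + 882; 1127 = 1·882 + 245; 882 = 3·245 + 147; 245 = 1·147 + 98; 147 = 1·98 + 49; 98 = 2·49 + 0), and 49 | 98.
Extended Euclid: 17199·(-16) + 2009·(137) = 49. Scale by 2: x₀ = -32.
General solution x = x₀ + 41t; reducing mod 41 gives x = 9 (and y = -77).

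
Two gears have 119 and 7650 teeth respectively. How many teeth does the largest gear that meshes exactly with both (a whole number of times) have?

Euclid: 7650 = 64·119 + 34; 119 = 3·34 + 17; 34 = 2·17 + 0. Last nonzero remainder: 17.

17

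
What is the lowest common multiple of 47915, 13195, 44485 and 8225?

47915 = 5 · 7 · 37²; 13195 = 5 · 7 · 13 · 29; 44485 = 5 · 7 · 31 · 41; 8225 = 5² · 7 · 47
lcm takes max exponent of each prime: 5² · 7 · 13 · 29 · 31 · 37² · 41 · 47 = 5395432399175

5395432399175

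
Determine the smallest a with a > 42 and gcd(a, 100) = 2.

46

100 = 2·50. Any a with gcd(a, 100) = 2 is a multiple of 2, say 2s, with s coprime to 50.
Need s > 42/2, so s ≥ 22. First s ≥ 22 with gcd(s, 50) = 1 is s = 23. Thus a = 2·23 = 46.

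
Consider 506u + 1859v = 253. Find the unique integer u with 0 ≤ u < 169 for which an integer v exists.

gcd(506, 1859) = 11 (Euclid: 1859 = 3·506 + 341; 506 = 1·341 + 165; 341 = 2·165 + 11; 165 = 15·11 + 0), and 11 | 253.
Extended Euclid: 506·(-11) + 1859·(3) = 11. Scale by 23: u₀ = -253.
General solution u = u₀ + 169t; reducing mod 169 gives u = 85 (and v = -23).

85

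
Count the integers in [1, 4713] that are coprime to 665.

665 = 5·7·19. Inclusion–exclusion on these primes:
4713 − ⌊4713/5⌋ − ⌊4713/7⌋ − ⌊4713/19⌋ + ⌊4713/35⌋ + ⌊4713/95⌋ + ⌊4713/133⌋ − ⌊4713/665⌋ = 3061

3061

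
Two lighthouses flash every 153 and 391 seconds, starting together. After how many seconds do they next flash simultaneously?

153 = 3² · 17; 391 = 17 · 23
max exponents: 3² · 17 · 23 = 3519

3519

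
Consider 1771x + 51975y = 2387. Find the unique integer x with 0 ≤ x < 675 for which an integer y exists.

gcd(1771, 51975) = 77 (Euclid: 51975 = 29·1771 + 616; 1771 = 2·616 + 539; 616 = 1·539 + 77; 539 = 7·77 + 0), and 77 | 2387.
Extended Euclid: 1771·(-88) + 51975·(3) = 77. Scale by 31: x₀ = -2728.
General solution x = x₀ + 675t; reducing mod 675 gives x = 647 (and y = -22).

647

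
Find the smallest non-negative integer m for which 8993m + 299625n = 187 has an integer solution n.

gcd(8993, 299625) = 17 (Euclid: 299625 = 33·8993 + 2856; 8993 = 3·2856 + 425; 2856 = 6·425 + 306; 425 = 1·306 + 119; 306 = 2·119 + 68; 119 = 1·68 + 51; 68 = 1·51 + 17; 51 = 3·17 + 0), and 17 | 187.
Extended Euclid: 8993·(-4931) + 299625·(148) = 17. Scale by 11: m₀ = -54241.
General solution m = m₀ + 17625t; reducing mod 17625 gives m = 16259 (and n = -488).

16259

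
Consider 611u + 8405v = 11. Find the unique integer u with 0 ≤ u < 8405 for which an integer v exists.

2201

gcd(611, 8405) = 1 (Euclid: 8405 = 13·611 + 462; 611 = 1·462 + 149; 462 = 3·149 + 15; 149 = 9·15 + 14; 15 = 1·14 + 1; 14 = 14·1 + 0), and 1 | 11.
Extended Euclid: 611·(-564) + 8405·(41) = 1. Scale by 11: u₀ = -6204.
General solution u = u₀ + 8405t; reducing mod 8405 gives u = 2201 (and v = -160).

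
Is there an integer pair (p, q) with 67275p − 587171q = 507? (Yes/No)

By Bézout, 67275p − 587171q = 507 has integer solutions iff gcd(67275, 587171) | 507.
Euclid: 587171 = 8·67275 + 48971; 67275 = 1·48971 + 18304; 48971 = 2·18304 + 12363; 18304 = 1·12363 + 5941; 12363 = 2·5941 + 481; 5941 = 12·481 + 169; 481 = 2·169 + 143; 169 = 1·143 + 26; 143 = 5·26 + 13; 26 = 2·13 + 0. gcd = 13; 507 mod 13 = 0. Yes.

Yes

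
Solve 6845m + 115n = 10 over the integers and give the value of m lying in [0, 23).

Euclid: 6845 = 59·115 + 60; 115 = 1·60 + 55; 60 = 1·55 + 5; 55 = 11·5 + 0 → gcd = 5; 10 = 5·2.
Back-substitution yields 6845·(2) + 115·(-119) = 5, so one solution is m = 2·2 = 4, n = -119·2 = -238.
Solutions in m differ by 115/5 = 23; the one in [0, 23) is 4 mod 23 = 4.

4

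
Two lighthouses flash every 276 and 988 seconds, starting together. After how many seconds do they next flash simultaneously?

276 = 2² · 3 · 23; 988 = 2² · 13 · 19
max exponents: 2² · 3 · 13 · 19 · 23 = 68172

68172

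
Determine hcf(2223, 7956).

2223 = 3² · 13 · 19
7956 = 2² · 3² · 13 · 17
Common: 3² · 13 = 117

117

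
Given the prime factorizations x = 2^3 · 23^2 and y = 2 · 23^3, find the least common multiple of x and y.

97336

max exponent per prime: 2^3 · 23^3 = 97336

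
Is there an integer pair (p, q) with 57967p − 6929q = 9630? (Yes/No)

gcd(57967, 6929): 57967 = 8·6929 + 2535; 6929 = 2·2535 + 1859; 2535 = 1·1859 + 676; 1859 = 2·676 + 507; 676 = 1·507 + 169; 507 = 3·169 + 0 → 169
169 does not divide 9630, so a solution does not exist.

No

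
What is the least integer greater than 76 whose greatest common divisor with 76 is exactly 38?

114

gcd(t, 76) = 38 forces 38 | t; write t = 38s. Then gcd(38s, 38·2) = 38·gcd(s, 2), so need gcd(s, 2) = 1.
38s > 76 gives s ≥ 3. The least s ≥ 3 coprime to 2 is 3, so t = 38·3 = 114.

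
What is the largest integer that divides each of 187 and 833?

187 = 11 · 17
833 = 7² · 17
Common: 17 = 17

17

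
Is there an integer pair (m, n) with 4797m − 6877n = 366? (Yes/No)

No

By Bézout, 4797m − 6877n = 366 has integer solutions iff gcd(4797, 6877) | 366.
Euclid: 6877 = 1·4797 + 2080; 4797 = 2·2080 + 637; 2080 = 3·637 + 169; 637 = 3·169 + 130; 169 = 1·130 + 39; 130 = 3·39 + 13; 39 = 3·13 + 0. gcd = 13; 366 mod 13 = 2. No.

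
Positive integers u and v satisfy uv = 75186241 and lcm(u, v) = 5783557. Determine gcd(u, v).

13

From gcd × lcm = uv: gcd = 75186241 / 5783557 = 13.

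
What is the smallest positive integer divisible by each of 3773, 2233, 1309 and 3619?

87424183

3773 = 7³ · 11; 2233 = 7 · 11 · 29; 1309 = 7 · 11 · 17; 3619 = 7 · 11 · 47
lcm takes max exponent of each prime: 7³ · 11 · 17 · 29 · 47 = 87424183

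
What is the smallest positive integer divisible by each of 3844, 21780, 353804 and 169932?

12745111565340

3844 = 2² · 31²; 21780 = 2² · 3² · 5 · 11²; 353804 = 2² · 11² · 17 · 43; 169932 = 2² · 3 · 7² · 17²
lcm takes max exponent of each prime: 2² · 3² · 5 · 7² · 11² · 17² · 31² · 43 = 12745111565340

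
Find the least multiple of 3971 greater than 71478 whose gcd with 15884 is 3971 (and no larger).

75449

Multiples of 3971 above 71478: 3971·19, 3971·20, … . Need the cofactor coprime to 15884/3971 = 4.
Checking s = 19, 20, … the first with gcd(s, 4) = 1 is s = 19, giving 75449.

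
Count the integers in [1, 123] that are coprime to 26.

57

26 = 2·13. Inclusion–exclusion on these primes:
123 − ⌊123/2⌋ − ⌊123/13⌋ + ⌊123/26⌋ = 57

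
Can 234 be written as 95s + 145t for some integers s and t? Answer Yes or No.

By Bézout, 95s + 145t = 234 has integer solutions iff gcd(95, 145) | 234.
Euclid: 145 = 1·95 + 50; 95 = 1·50 + 45; 50 = 1·45 + 5; 45 = 9·5 + 0. gcd = 5; 234 mod 5 = 4. No.

No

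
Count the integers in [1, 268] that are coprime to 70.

70 = 2·5·7. Inclusion–exclusion on these primes:
268 − ⌊268/2⌋ − ⌊268/5⌋ − ⌊268/7⌋ + ⌊268/10⌋ + ⌊268/14⌋ + ⌊268/35⌋ − ⌊268/70⌋ = 92

92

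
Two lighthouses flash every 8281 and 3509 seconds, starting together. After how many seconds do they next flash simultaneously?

8281 = 7² · 13²; 3509 = 11² · 29
max exponents: 7² · 11² · 13² · 29 = 29058029

29058029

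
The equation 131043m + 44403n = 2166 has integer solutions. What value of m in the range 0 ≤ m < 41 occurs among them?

40

Reduce mod 44403: 131043m ≡ 2166 (mod 44403). With g = gcd(131043, 44403) = 1083 dividing 2166, divide through: 121m ≡ 2 (mod 41).
Since gcd(121, 41) = 1, m ≡ 2·(121)⁻¹ ≡ 40 (mod 41). Smallest non-negative: 40.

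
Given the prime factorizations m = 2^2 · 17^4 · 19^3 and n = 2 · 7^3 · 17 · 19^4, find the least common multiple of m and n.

max exponent per prime: 2^2 · 7^3 · 17^4 · 19^4 = 14933589210652

14933589210652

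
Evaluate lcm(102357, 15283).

92018943

102357 = 3³ · 17 · 223; 15283 = 17 · 29 · 31
max exponents: 3³ · 17 · 29 · 31 · 223 = 92018943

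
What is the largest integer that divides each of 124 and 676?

4

124 = 2² · 31
676 = 2² · 13²
Common: 2² = 4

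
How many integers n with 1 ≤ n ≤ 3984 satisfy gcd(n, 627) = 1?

2287

Prime factors of 627: 3, 11, 19. Count integers ≤ 3984 divisible by none of them.
By inclusion–exclusion: 3984 − ⌊3984/3⌋ − ⌊3984/11⌋ − ⌊3984/19⌋ + ⌊3984/33⌋ + ⌊3984/57⌋ + ⌊3984/209⌋ − ⌊3984/627⌋ = 2287.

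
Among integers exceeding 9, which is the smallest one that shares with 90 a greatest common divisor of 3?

Multiples of 3 above 9: 3·4, 3·5, … . Need the cofactor coprime to 90/3 = 30.
Checking s = 4, 5, … the first with gcd(s, 30) = 1 is s = 7, giving 21.

21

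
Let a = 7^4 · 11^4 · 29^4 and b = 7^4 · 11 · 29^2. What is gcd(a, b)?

min exponent per shared prime: 7^4 · 11 · 29^2 = 22211651

22211651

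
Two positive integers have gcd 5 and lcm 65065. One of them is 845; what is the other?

u·v = gcd·lcm = 5·65065 = 325325, so v = 325325/845 = 385.

385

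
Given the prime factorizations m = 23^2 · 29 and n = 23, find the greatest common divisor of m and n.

min exponent per shared prime: 23 = 23

23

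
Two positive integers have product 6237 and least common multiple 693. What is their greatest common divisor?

9

From gcd × lcm = pq: gcd = 6237 / 693 = 9.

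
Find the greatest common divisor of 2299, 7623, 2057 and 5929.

2299 = 11² · 19; 7623 = 3² · 7 · 11²; 2057 = 11² · 17; 5929 = 7² · 11²
gcd takes min exponent of each prime: 11² = 121

121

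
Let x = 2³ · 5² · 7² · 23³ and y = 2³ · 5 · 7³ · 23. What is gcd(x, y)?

min exponent per shared prime: 2³ · 5 · 7² · 23 = 45080

45080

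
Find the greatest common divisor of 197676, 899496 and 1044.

197676 = 2² · 3² · 17² · 19; 899496 = 2³ · 3² · 13 · 31²; 1044 = 2² · 3² · 29
gcd takes min exponent of each prime: 2² · 3² = 36

36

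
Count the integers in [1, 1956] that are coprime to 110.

711

Prime factors of 110: 2, 5, 11. Count integers ≤ 1956 divisible by none of them.
By inclusion–exclusion: 1956 − ⌊1956/2⌋ − ⌊1956/5⌋ − ⌊1956/11⌋ + ⌊1956/10⌋ + ⌊1956/22⌋ + ⌊1956/55⌋ − ⌊1956/110⌋ = 711.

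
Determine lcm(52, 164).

2132

gcd first: 164 = 3·52 + 8; 52 = 6·8 + 4; 8 = 2·4 + 0 → gcd = 4
lcm = 52·164/gcd = 8528/4 = 2132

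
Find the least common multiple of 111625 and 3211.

18864625

111625 = 5³ · 19 · 47; 3211 = 13² · 19
max exponents: 5³ · 13² · 19 · 47 = 18864625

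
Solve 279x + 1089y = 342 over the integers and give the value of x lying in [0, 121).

91

Reduce mod 1089: 279x ≡ 342 (mod 1089). With g = gcd(279, 1089) = 9 dividing 342, divide through: 31x ≡ 38 (mod 121).
Since gcd(31, 121) = 1, x ≡ 38·(31)⁻¹ ≡ 91 (mod 121). Smallest non-negative: 91.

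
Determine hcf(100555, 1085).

35

Euclid: 100555 = 92·1085 + 735; 1085 = 1·735 + 350; 735 = 2·350 + 35; 350 = 10·35 + 0. Last nonzero remainder: 35.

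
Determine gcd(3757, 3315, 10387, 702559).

221

3757 = 13 · 17²; 3315 = 3 · 5 · 13 · 17; 10387 = 13 · 17 · 47; 702559 = 11 · 13 · 17³
gcd takes min exponent of each prime: 13 · 17 = 221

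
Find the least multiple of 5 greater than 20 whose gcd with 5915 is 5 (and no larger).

25

Multiples of 5 above 20: 5·5, 5·6, … . Need the cofactor coprime to 5915/5 = 1183.
Checking s = 5, 6, … the first with gcd(s, 1183) = 1 is s = 5, giving 25.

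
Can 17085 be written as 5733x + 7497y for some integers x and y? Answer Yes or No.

gcd(5733, 7497): 7497 = 1·5733 + 1764; 5733 = 3·1764 + 441; 1764 = 4·441 + 0 → 441
441 does not divide 17085, so a solution does not exist.

No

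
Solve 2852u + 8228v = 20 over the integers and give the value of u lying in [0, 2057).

gcd(2852, 8228) = 4 (Euclid: 8228 = 2·2852 + 2524; 2852 = 1·2524 + 328; 2524 = 7·328 + 228; 328 = 1·228 + 100; 228 = 2·100 + 28; 100 = 3·28 + 16; 28 = 1·16 + 12; 16 = 1·12 + 4; 12 = 3·4 + 0), and 4 | 20.
Extended Euclid: 2852·(577) + 8228·(-200) = 4. Scale by 5: u₀ = 2885.
General solution u = u₀ + 2057t; reducing mod 2057 gives u = 828 (and v = -287).

828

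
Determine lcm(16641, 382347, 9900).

777655563300

16641 = 3² · 43²; 382347 = 3³ · 7² · 17²; 9900 = 2² · 3² · 5² · 11
lcm takes max exponent of each prime: 2² · 3³ · 5² · 7² · 11 · 17² · 43² = 777655563300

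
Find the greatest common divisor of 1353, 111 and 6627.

3

gcd(1353, 111): 1353 = 12·111 + 21; 111 = 5·21 + 6; 21 = 3·6 + 3; 6 = 2·3 + 0 → 3
gcd(3, 6627): 6627 = 2209·3 + 0 → 3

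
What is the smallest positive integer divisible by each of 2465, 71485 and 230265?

2465 = 5 · 17 · 29; 71485 = 5 · 17 · 29²; 230265 = 3² · 5 · 7 · 17 · 43
lcm takes max exponent of each prime: 3² · 5 · 7 · 17 · 29² · 43 = 193652865

193652865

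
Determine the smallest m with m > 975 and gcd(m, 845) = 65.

845 = 65·13. Any m with gcd(m, 845) = 65 is a multiple of 65, say 65s, with s coprime to 13.
Need s > 975/65, so s ≥ 16. First s ≥ 16 with gcd(s, 13) = 1 is s = 16. Thus m = 65·16 = 1040.

1040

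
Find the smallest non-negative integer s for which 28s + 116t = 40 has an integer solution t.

gcd(28, 116) = 4 (Euclid: 116 = 4·28 + 4; 28 = 7·4 + 0), and 4 | 40.
Extended Euclid: 28·(-4) + 116·(1) = 4. Scale by 10: s₀ = -40.
General solution s = s₀ + 29k; reducing mod 29 gives s = 18 (and t = -4).

18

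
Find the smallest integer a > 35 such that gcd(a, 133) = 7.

42

gcd(a, 133) = 7 forces 7 | a; write a = 7s. Then gcd(7s, 7·19) = 7·gcd(s, 19), so need gcd(s, 19) = 1.
7s > 35 gives s ≥ 6. The least s ≥ 6 coprime to 19 is 6, so a = 7·6 = 42.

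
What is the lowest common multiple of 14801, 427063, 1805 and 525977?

127557312155

lcm(14801, 427063) = 14801·427063/gcd = 6320959463/361 = 17509583
lcm(17509583, 1805) = 17509583·1805/gcd = 31604797315/361 = 87547915
lcm(87547915, 525977) = 87547915·525977/gcd = 46048189687955/361 = 127557312155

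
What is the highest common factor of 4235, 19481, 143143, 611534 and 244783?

847

gcd(4235, 19481): 19481 = 4·4235 + 2541; 4235 = 1·2541 + 1694; 2541 = 1·1694 + 847; 1694 = 2·847 + 0 → 847
gcd(847, 143143): 143143 = 169·847 + 0 → 847
gcd(847, 611534): 611534 = 722·847 + 0 → 847
gcd(847, 244783): 244783 = 289·847 + 0 → 847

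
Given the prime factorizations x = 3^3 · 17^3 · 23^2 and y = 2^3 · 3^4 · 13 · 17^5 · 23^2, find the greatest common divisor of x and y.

min exponent per shared prime: 3^3 · 17^3 · 23^2 = 70172379

70172379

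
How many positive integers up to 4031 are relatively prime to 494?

494 = 2·13·19. Inclusion–exclusion on these primes:
4031 − ⌊4031/2⌋ − ⌊4031/13⌋ − ⌊4031/19⌋ + ⌊4031/26⌋ + ⌊4031/38⌋ + ⌊4031/247⌋ − ⌊4031/494⌋ = 1763

1763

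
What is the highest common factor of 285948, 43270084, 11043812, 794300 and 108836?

gcd(285948, 43270084): 43270084 = 151·285948 + 91936; 285948 = 3·91936 + 10140; 91936 = 9·10140 + 676; 10140 = 15·676 + 0 → 676
gcd(676, 11043812): 11043812 = 16337·676 + 0 → 676
gcd(676, 794300): 794300 = 1175·676 + 0 → 676
gcd(676, 108836): 108836 = 161·676 + 0 → 676

676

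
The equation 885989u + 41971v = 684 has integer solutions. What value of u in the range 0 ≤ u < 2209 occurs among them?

1771

gcd(885989, 41971) = 19 (Euclid: 885989 = 21·41971 + 4598; 41971 = 9·4598 + 589; 4598 = 7·589 + 475; 589 = 1·475 + 114; 475 = 4·114 + 19; 114 = 6·19 + 0), and 19 | 684.
Extended Euclid: 885989·(356) + 41971·(-7515) = 19. Scale by 36: u₀ = 12816.
General solution u = u₀ + 2209t; reducing mod 2209 gives u = 1771 (and v = -37385).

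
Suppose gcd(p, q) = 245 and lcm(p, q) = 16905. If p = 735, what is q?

Using pq = gcd(p,q)·lcm(p,q) = 245·16905 = 4141725, we get q = 4141725/735 = 5635.

5635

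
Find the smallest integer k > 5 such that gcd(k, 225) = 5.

gcd(k, 225) = 5 forces 5 | k; write k = 5s. Then gcd(5s, 5·45) = 5·gcd(s, 45), so need gcd(s, 45) = 1.
5s > 5 gives s ≥ 2. The least s ≥ 2 coprime to 45 is 2, so k = 5·2 = 10.

10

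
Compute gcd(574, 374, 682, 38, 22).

574 = 2 · 7 · 41; 374 = 2 · 11 · 17; 682 = 2 · 11 · 31; 38 = 2 · 19; 22 = 2 · 11
gcd takes min exponent of each prime: 2 = 2

2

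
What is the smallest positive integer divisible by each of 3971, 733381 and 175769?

404092931

3971 = 11 · 19²; 733381 = 11³ · 19 · 29; 175769 = 11 · 19 · 29²
lcm takes max exponent of each prime: 11³ · 19² · 29² = 404092931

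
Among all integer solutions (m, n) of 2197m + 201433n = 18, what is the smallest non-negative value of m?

3209

gcd(2197, 201433) = 1 (Euclid: 201433 = 91·2197 + 1506; 2197 = 1·1506 + 691; 1506 = 2·691 + 124; 691 = 5·124 + 71; 124 = 1·71 + 53; 71 = 1·53 + 18; 53 = 2·18 + 17; 18 = 1·17 + 1; 17 = 17·1 + 0), and 1 | 18.
Extended Euclid: 2197·(11369) + 201433·(-124) = 1. Scale by 18: m₀ = 204642.
General solution m = m₀ + 201433t; reducing mod 201433 gives m = 3209 (and n = -35).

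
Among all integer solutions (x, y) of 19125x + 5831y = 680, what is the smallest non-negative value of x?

gcd(19125, 5831) = 17 (Euclid: 19125 = 3·5831 + 1632; 5831 = 3·1632 + 935; 1632 = 1·935 + 697; 935 = 1·697 + 238; 697 = 2·238 + 221; 238 = 1·221 + 17; 221 = 13·17 + 0), and 17 | 680.
Extended Euclid: 19125·(-25) + 5831·(82) = 17. Scale by 40: x₀ = -1000.
General solution x = x₀ + 343t; reducing mod 343 gives x = 29 (and y = -95).

29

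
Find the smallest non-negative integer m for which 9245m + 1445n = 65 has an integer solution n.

171

gcd(9245, 1445) = 5 (Euclid: 9245 = 6·1445 + 575; 1445 = 2·575 + 295; 575 = 1·295 + 280; 295 = 1·280 + 15; 280 = 18·15 + 10; 15 = 1·10 + 5; 10 = 2·5 + 0), and 5 | 65.
Extended Euclid: 9245·(-98) + 1445·(627) = 5. Scale by 13: m₀ = -1274.
General solution m = m₀ + 289t; reducing mod 289 gives m = 171 (and n = -1094).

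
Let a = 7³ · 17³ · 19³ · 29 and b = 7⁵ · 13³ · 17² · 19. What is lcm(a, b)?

max exponent per prime: 7⁵ · 13³ · 17³ · 19³ · 29 = 36084926238030397

36084926238030397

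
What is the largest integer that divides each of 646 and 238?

646 = 2 · 17 · 19
238 = 2 · 7 · 17
Common: 2 · 17 = 34

34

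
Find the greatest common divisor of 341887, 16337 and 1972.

17

gcd(341887, 16337): 341887 = 20·16337 + 15147; 16337 = 1·15147 + 1190; 15147 = 12·1190 + 867; 1190 = 1·867 + 323; 867 = 2·323 + 221; 323 = 1·221 + 102; 221 = 2·102 + 17; 102 = 6·17 + 0 → 17
gcd(17, 1972): 1972 = 116·17 + 0 → 17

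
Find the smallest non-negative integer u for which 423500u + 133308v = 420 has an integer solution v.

3387

Reduce mod 133308: 423500u ≡ 420 (mod 133308). With g = gcd(423500, 133308) = 28 dividing 420, divide through: 15125u ≡ 15 (mod 4761).
Since gcd(15125, 4761) = 1, u ≡ 15·(15125)⁻¹ ≡ 3387 (mod 4761). Smallest non-negative: 3387.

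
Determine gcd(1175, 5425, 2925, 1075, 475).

25

gcd(1175, 5425): 5425 = 4·1175 + 725; 1175 = 1·725 + 450; 725 = 1·450 + 275; 450 = 1·275 + 175; 275 = 1·175 + 100; 175 = 1·100 + 75; 100 = 1·75 + 25; 75 = 3·25 + 0 → 25
gcd(25, 2925): 2925 = 117·25 + 0 → 25
gcd(25, 1075): 1075 = 43·25 + 0 → 25
gcd(25, 475): 475 = 19·25 + 0 → 25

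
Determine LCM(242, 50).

6050

gcd first: 242 = 4·50 + 42; 50 = 1·42 + 8; 42 = 5·8 + 2; 8 = 4·2 + 0 → gcd = 2
lcm = 242·50/gcd = 12100/2 = 6050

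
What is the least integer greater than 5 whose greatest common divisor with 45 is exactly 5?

10

gcd(t, 45) = 5 forces 5 | t; write t = 5s. Then gcd(5s, 5·9) = 5·gcd(s, 9), so need gcd(s, 9) = 1.
5s > 5 gives s ≥ 2. The least s ≥ 2 coprime to 9 is 2, so t = 5·2 = 10.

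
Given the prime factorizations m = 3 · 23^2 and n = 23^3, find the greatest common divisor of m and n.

529

min exponent per shared prime: 23^2 = 529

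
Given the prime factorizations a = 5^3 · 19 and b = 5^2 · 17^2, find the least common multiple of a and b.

686375

max exponent per prime: 5^3 · 17^2 · 19 = 686375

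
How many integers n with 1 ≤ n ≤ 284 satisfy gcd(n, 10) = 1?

114

Prime factors of 10: 2, 5. Count integers ≤ 284 divisible by none of them.
By inclusion–exclusion: 284 − ⌊284/2⌋ − ⌊284/5⌋ + ⌊284/10⌋ = 114.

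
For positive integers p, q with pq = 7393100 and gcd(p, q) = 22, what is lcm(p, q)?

For any two positive integers, gcd × lcm equals their product. Hence lcm = 7393100 / 22 = 336050.

336050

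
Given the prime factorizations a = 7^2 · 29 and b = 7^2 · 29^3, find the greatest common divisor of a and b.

1421

min exponent per shared prime: 7^2 · 29 = 1421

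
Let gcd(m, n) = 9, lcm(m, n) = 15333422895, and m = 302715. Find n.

Using mn = gcd(m,n)·lcm(m,n) = 9·15333422895 = 138000806055, we get n = 138000806055/302715 = 455877.

455877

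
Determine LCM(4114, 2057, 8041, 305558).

lcm(4114, 2057) = 4114·2057/gcd = 8462498/2057 = 4114
lcm(4114, 8041) = 4114·8041/gcd = 33080674/187 = 176902
lcm(176902, 305558) = 176902·305558/gcd = 54053821316/16082 = 3361138

3361138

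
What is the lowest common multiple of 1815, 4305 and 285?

1815 = 3 · 5 · 11²; 4305 = 3 · 5 · 7 · 41; 285 = 3 · 5 · 19
lcm takes max exponent of each prime: 3 · 5 · 7 · 11² · 19 · 41 = 9897195

9897195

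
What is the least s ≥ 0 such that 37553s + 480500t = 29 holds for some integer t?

150293

Euclid: 480500 = 12·37553 + 29864; 37553 = 1·29864 + 7689; 29864 = 3·7689 + 6797; 7689 = 1·6797 + 892; 6797 = 7·892 + 553; 892 = 1·553 + 339; 553 = 1·339 + 214; 339 = 1·214 + 125; 214 = 1·125 + 89; 125 = 1·89 + 36; 89 = 2·36 + 17; 36 = 2·17 + 2; 17 = 8·2 + 1; 2 = 2·1 + 0 → gcd = 1; 29 = 1·29.
Back-substitution yields 37553·(-226783) + 480500·(17724) = 1, so one solution is s = -226783·29 = -6576707, t = 17724·29 = 513996.
Solutions in s differ by 480500/1 = 480500; the one in [0, 480500) is -6576707 mod 480500 = 150293.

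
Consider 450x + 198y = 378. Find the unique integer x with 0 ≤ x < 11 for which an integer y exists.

gcd(450, 198) = 18 (Euclid: 450 = 2·198 + 54; 198 = 3·54 + 36; 54 = 1·36 + 18; 36 = 2·18 + 0), and 18 | 378.
Extended Euclid: 450·(4) + 198·(-9) = 18. Scale by 21: x₀ = 84.
General solution x = x₀ + 11t; reducing mod 11 gives x = 7 (and y = -14).

7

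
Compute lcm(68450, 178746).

gcd first: 178746 = 2·68450 + 41846; 68450 = 1·41846 + 26604; 41846 = 1·26604 + 15242; 26604 = 1·15242 + 11362; 15242 = 1·11362 + 3880; 11362 = 2·3880 + 3602; 3880 = 1·3602 + 278; 3602 = 12·278 + 266; 278 = 1·266 + 12; 266 = 22·12 + 2; 12 = 6·2 + 0 → gcd = 2
lcm = 68450·178746/gcd = 12235163700/2 = 6117581850

6117581850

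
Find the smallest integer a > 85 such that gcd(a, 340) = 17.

gcd(a, 340) = 17 forces 17 | a; write a = 17s. Then gcd(17s, 17·20) = 17·gcd(s, 20), so need gcd(s, 20) = 1.
17s > 85 gives s ≥ 6. The least s ≥ 6 coprime to 20 is 7, so a = 17·7 = 119.

119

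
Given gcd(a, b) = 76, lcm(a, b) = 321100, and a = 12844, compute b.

1900

Using ab = gcd(a,b)·lcm(a,b) = 76·321100 = 24403600, we get b = 24403600/12844 = 1900.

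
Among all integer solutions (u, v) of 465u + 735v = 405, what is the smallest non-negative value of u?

23

Reduce mod 735: 465u ≡ 405 (mod 735). With g = gcd(465, 735) = 15 dividing 405, divide through: 31u ≡ 27 (mod 49).
Since gcd(31, 49) = 1, u ≡ 27·(31)⁻¹ ≡ 23 (mod 49). Smallest non-negative: 23.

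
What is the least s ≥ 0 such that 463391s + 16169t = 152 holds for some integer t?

Reduce mod 16169: 463391s ≡ 152 (mod 16169). With g = gcd(463391, 16169) = 19 dividing 152, divide through: 24389s ≡ 8 (mod 851).
Since gcd(24389, 851) = 1, s ≡ 8·(24389)⁻¹ ≡ 581 (mod 851). Smallest non-negative: 581.

581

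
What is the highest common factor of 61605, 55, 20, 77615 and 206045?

5

gcd(61605, 55): 61605 = 1120·55 + 5; 55 = 11·5 + 0 → 5
gcd(5, 20): 20 = 4·5 + 0 → 5
gcd(5, 77615): 77615 = 15523·5 + 0 → 5
gcd(5, 206045): 206045 = 41209·5 + 0 → 5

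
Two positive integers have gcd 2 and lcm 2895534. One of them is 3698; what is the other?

p·q = gcd·lcm = 2·2895534 = 5791068, so q = 5791068/3698 = 1566.

1566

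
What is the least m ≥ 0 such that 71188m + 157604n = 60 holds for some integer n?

Euclid: 157604 = 2·71188 + 15228; 71188 = 4·15228 + 10276; 15228 = 1·10276 + 4952; 10276 = 2·4952 + 372; 4952 = 13·372 + 116; 372 = 3·116 + 24; 116 = 4·24 + 20; 24 = 1·20 + 4; 20 = 5·4 + 0 → gcd = 4; 60 = 4·15.
Back-substitution yields 71188·(6779) + 157604·(-3062) = 4, so one solution is m = 6779·15 = 101685, n = -3062·15 = -45930.
Solutions in m differ by 157604/4 = 39401; the one in [0, 39401) is 101685 mod 39401 = 22883.

22883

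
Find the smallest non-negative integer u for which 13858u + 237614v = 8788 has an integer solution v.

gcd(13858, 237614) = 338 (Euclid: 237614 = 17·13858 + 2028; 13858 = 6·2028 + 1690; 2028 = 1·1690 + 338; 1690 = 5·338 + 0), and 338 | 8788.
Extended Euclid: 13858·(-120) + 237614·(7) = 338. Scale by 26: u₀ = -3120.
General solution u = u₀ + 703t; reducing mod 703 gives u = 395 (and v = -23).

395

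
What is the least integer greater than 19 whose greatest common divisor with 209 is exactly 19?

38

gcd(m, 209) = 19 forces 19 | m; write m = 19s. Then gcd(19s, 19·11) = 19·gcd(s, 11), so need gcd(s, 11) = 1.
19s > 19 gives s ≥ 2. The least s ≥ 2 coprime to 11 is 2, so m = 19·2 = 38.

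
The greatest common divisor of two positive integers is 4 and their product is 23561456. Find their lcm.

5890364

gcd·lcm = product, so lcm = 23561456/4 = 5890364.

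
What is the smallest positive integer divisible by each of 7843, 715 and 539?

24979955

lcm(7843, 715) = 7843·715/gcd = 5607745/11 = 509795
lcm(509795, 539) = 509795·539/gcd = 274779505/11 = 24979955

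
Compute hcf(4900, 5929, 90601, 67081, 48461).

4900 = 2² · 5² · 7²; 5929 = 7² · 11²; 90601 = 7² · 43²; 67081 = 7² · 37²; 48461 = 7² · 23 · 43
gcd takes min exponent of each prime: 7² = 49

49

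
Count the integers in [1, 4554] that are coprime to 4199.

3749

4199 = 13·17·19. Inclusion–exclusion on these primes:
4554 − ⌊4554/13⌋ − ⌊4554/17⌋ − ⌊4554/19⌋ + ⌊4554/221⌋ + ⌊4554/247⌋ + ⌊4554/323⌋ − ⌊4554/4199⌋ = 3749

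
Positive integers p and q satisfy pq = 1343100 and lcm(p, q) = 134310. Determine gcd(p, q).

From gcd × lcm = pq: gcd = 1343100 / 134310 = 10.

10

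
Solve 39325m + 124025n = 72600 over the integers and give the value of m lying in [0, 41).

Euclid: 124025 = 3·39325 + 6050; 39325 = 6·6050 + 3025; 6050 = 2·3025 + 0 → gcd = 3025; 72600 = 3025·24.
Back-substitution yields 39325·(19) + 124025·(-6) = 3025, so one solution is m = 19·24 = 456, n = -6·24 = -144.
Solutions in m differ by 124025/3025 = 41; the one in [0, 41) is 456 mod 41 = 5.

5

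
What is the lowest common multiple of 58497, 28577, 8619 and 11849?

282512021961

lcm(58497, 28577) = 58497·28577/gcd = 1671668769/17 = 98333457
lcm(98333457, 8619) = 98333457·8619/gcd = 847536065883/51 = 16618354233
lcm(16618354233, 11849) = 16618354233·11849/gcd = 196910879306817/697 = 282512021961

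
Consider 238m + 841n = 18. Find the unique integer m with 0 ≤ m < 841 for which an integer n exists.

Reduce mod 841: 238m ≡ 18 (mod 841). With g = gcd(238, 841) = 1 dividing 18, divide through: 238m ≡ 18 (mod 841).
Since gcd(238, 841) = 1, m ≡ 18·(238)⁻¹ ≡ 728 (mod 841). Smallest non-negative: 728.

728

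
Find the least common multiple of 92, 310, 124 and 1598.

11393740

92 = 2² · 23; 310 = 2 · 5 · 31; 124 = 2² · 31; 1598 = 2 · 17 · 47
lcm takes max exponent of each prime: 2² · 5 · 17 · 23 · 31 · 47 = 11393740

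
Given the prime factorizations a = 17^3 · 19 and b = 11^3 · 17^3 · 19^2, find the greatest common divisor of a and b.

93347

min exponent per shared prime: 17^3 · 19 = 93347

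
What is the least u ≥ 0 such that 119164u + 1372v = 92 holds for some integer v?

Euclid: 119164 = 86·1372 + 1172; 1372 = 1·1172 + 200; 1172 = 5·200 + 172; 200 = 1·172 + 28; 172 = 6·28 + 4; 28 = 7·4 + 0 → gcd = 4; 92 = 4·23.
Back-substitution yields 119164·(48) + 1372·(-4169) = 4, so one solution is u = 48·23 = 1104, v = -4169·23 = -95887.
Solutions in u differ by 1372/4 = 343; the one in [0, 343) is 1104 mod 343 = 75.

75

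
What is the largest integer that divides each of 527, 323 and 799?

17

gcd(527, 323): 527 = 1·323 + 204; 323 = 1·204 + 119; 204 = 1·119 + 85; 119 = 1·85 + 34; 85 = 2·34 + 17; 34 = 2·17 + 0 → 17
gcd(17, 799): 799 = 47·17 + 0 → 17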